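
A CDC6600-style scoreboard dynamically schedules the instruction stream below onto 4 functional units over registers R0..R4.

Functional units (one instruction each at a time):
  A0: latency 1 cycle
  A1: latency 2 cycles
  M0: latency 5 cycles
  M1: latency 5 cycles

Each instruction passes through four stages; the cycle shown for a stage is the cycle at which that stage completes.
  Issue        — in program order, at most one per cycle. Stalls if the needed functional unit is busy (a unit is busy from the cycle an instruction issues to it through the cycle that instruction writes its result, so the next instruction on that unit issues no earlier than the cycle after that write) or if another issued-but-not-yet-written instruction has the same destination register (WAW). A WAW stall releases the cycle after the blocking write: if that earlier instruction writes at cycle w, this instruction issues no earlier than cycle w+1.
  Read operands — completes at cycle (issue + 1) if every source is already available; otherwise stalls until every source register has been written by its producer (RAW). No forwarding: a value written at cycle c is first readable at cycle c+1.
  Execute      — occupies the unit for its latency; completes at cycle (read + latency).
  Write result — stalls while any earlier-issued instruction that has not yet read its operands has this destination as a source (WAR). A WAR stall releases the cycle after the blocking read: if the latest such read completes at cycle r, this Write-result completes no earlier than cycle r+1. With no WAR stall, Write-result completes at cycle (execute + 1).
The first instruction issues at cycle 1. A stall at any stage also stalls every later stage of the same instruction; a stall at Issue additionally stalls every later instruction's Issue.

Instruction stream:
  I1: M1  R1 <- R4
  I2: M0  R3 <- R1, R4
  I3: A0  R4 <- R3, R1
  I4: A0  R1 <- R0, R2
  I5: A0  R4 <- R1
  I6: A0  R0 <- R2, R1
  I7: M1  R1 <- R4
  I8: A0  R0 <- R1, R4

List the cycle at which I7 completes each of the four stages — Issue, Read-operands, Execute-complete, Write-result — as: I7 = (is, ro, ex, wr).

[I1] 1/2/7/8
[I2] 2/9/14/15  (RAW R1: wait I1 write@8)
[I3] 3/16/17/18  (RAW R3: wait I2 write@15)
[I4] 19/20/21/22  (struct: A0 busy until I3 writes@18)
[I5] 23/24/25/26  (struct: A0 busy until I4 writes@22)
[I6] 27/28/29/30  (struct: A0 busy until I5 writes@26)
[I7] 28/29/34/35
[I8] 31/36/37/38  (struct: A0 busy until I6 writes@30; RAW R1: wait I7 write@35)

I7 = (28, 29, 34, 35)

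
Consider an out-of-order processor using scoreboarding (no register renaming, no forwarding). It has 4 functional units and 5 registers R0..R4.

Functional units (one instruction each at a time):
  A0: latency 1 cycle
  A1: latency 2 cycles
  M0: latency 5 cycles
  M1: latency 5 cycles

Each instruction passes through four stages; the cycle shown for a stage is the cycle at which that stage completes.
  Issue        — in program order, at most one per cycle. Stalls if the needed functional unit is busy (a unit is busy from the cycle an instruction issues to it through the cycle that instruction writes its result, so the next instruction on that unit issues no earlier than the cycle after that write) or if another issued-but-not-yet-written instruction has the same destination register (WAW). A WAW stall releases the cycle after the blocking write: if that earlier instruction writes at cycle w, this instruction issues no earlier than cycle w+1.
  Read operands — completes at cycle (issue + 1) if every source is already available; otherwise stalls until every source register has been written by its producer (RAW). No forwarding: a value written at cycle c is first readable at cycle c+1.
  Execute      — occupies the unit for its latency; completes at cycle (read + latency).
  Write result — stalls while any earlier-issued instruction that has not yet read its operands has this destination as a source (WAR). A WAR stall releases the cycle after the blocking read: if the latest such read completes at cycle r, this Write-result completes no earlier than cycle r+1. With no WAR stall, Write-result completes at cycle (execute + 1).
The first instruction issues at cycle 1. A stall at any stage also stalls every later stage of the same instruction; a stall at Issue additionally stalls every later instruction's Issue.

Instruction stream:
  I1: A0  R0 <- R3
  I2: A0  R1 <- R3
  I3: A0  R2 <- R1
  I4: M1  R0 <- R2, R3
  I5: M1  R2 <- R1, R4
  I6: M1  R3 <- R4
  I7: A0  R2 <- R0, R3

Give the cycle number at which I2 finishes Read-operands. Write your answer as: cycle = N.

cycle = 6

c1: I1→A0
c2: I1 RO
c3: I1 EX
c4: I1 WR R0
c5: I2→A0
c6: I2 RO
c7: I2 EX
c8: I2 WR R1
c9: I3→A0
c10: I3 RO; I4→M1
c11: I3 EX
c12: I3 WR R2
c13: I4 RO
c18: I4 EX
c19: I4 WR R0
c20: I5→M1
c21: I5 RO
c26: I5 EX
c27: I5 WR R2
c28: I6→M1
c29: I6 RO; I7→A0
c34: I6 EX
c35: I6 WR R3
c36: I7 RO
c37: I7 EX
c38: I7 WR R2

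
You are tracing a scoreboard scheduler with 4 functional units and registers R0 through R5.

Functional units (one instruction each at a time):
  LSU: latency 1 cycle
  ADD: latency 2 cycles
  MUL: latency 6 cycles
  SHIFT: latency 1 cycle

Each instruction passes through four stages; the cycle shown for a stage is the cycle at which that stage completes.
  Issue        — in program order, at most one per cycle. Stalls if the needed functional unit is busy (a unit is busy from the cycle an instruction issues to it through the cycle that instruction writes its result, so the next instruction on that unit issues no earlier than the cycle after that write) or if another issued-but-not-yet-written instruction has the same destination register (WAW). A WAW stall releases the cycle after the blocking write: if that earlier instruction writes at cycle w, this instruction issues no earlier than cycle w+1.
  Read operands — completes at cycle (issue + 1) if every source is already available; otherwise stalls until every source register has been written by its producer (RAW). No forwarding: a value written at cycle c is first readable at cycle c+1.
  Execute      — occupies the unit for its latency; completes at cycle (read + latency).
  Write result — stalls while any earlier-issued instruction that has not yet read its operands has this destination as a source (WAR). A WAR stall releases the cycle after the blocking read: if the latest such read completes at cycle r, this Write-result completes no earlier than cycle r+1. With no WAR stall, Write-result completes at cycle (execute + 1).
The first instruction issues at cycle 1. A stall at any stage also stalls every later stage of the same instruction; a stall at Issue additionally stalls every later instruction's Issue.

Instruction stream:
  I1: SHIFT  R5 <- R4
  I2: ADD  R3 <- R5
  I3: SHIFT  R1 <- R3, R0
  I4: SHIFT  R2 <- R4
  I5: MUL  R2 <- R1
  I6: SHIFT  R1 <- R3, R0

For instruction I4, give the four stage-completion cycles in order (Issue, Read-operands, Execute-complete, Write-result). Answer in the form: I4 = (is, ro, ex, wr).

  I1 | 1 | 2 | 3 | 4
  I2 | 2 | 5 | 7 | 8   RAW R5: wait I1 write@4
  I3 | 5 | 9 | 10 | 11   struct: SHIFT busy until I1 writes@4 · RAW R3: wait I2 write@8
  I4 | 12 | 13 | 14 | 15   struct: SHIFT busy until I3 writes@11
  I5 | 16 | 17 | 23 | 24   WAW R2: wait I4 write@15
  I6 | 17 | 18 | 19 | 20

I4 = (12, 13, 14, 15)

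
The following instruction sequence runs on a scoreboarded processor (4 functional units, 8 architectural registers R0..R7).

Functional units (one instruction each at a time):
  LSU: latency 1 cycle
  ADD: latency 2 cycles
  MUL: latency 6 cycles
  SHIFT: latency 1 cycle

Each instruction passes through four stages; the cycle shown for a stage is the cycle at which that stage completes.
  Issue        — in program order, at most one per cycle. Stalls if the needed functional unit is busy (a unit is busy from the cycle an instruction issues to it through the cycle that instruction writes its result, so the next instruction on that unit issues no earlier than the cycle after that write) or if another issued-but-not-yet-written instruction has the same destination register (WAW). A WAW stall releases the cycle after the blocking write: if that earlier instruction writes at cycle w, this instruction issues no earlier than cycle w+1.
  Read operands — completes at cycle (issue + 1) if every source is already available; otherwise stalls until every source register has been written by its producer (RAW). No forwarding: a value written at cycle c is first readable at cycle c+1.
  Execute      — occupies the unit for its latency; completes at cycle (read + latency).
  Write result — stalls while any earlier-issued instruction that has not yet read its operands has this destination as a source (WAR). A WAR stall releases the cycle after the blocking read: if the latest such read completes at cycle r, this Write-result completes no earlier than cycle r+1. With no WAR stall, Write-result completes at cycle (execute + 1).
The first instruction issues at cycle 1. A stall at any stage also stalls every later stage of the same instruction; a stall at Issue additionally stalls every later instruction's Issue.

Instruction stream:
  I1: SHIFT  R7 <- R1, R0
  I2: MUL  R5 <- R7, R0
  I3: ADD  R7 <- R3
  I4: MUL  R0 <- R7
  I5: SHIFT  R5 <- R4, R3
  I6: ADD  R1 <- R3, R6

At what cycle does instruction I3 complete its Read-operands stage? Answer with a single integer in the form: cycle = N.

[I1] 1/2/3/4
[I2] 2/5/11/12  (RAW R7: wait I1 write@4)
[I3] 5/6/8/9  (WAW R7: wait I1 write@4)
[I4] 13/14/20/21  (struct: MUL busy until I2 writes@12)
[I5] 14/15/16/17
[I6] 15/16/18/19

cycle = 6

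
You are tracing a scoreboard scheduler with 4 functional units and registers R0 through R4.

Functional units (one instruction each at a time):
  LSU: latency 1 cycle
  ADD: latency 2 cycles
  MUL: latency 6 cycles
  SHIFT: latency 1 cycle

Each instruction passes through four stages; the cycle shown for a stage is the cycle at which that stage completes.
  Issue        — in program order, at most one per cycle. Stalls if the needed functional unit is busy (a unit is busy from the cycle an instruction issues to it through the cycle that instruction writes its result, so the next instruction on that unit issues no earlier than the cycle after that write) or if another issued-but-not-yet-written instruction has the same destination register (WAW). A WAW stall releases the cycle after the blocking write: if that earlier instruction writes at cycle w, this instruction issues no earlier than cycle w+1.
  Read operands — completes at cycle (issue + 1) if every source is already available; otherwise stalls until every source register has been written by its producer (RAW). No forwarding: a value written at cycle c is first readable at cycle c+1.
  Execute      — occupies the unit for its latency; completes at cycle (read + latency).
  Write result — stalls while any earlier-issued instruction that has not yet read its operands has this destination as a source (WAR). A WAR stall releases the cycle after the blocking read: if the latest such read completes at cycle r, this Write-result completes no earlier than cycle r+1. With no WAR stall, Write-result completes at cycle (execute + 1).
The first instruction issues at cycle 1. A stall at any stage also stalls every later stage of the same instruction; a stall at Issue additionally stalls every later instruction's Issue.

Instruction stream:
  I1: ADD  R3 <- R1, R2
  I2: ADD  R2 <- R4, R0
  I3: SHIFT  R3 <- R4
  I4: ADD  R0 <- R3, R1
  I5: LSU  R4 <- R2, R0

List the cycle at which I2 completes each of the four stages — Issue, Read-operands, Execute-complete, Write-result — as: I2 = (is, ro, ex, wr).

t=1  I1 issues→ADD
t=2  I1 reads
t=4  I1 exec-done
t=5  I1 writes R3
t=6  I2 issues→ADD
t=7  I2 reads | I3 issues→SHIFT
t=8  I3 reads
t=9  I2 exec-done | I3 exec-done
t=10  I2 writes R2 | I3 writes R3
t=11  I4 issues→ADD
t=12  I4 reads | I5 issues→LSU
t=14  I4 exec-done
t=15  I4 writes R0
t=16  I5 reads
t=17  I5 exec-done
t=18  I5 writes R4

I2 = (6, 7, 9, 10)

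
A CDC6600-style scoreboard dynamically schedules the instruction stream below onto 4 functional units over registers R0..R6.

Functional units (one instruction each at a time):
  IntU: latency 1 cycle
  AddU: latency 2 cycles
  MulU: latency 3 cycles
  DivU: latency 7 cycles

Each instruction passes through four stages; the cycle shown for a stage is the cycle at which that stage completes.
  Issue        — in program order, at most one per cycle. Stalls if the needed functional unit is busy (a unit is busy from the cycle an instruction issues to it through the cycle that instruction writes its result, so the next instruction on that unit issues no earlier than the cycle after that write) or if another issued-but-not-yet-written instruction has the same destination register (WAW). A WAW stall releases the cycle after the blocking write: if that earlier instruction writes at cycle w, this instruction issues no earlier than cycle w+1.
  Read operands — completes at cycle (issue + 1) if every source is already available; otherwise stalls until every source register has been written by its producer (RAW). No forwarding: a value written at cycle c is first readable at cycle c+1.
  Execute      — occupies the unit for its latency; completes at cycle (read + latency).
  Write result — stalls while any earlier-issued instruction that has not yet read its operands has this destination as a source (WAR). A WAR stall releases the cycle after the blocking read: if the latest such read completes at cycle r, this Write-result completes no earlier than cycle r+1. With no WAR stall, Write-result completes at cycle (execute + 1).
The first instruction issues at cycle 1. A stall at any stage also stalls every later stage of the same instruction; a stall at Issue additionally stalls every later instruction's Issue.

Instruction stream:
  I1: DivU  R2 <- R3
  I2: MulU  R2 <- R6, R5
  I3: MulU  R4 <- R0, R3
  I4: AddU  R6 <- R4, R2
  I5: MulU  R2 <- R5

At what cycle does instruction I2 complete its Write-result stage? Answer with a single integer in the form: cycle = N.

cycle = 16

  I1 | 1 | 2 | 9 | 10
  I2 | 11 | 12 | 15 | 16   WAW R2: wait I1 write@10
  I3 | 17 | 18 | 21 | 22   struct: MulU busy until I2 writes@16
  I4 | 18 | 23 | 25 | 26   RAW R4: wait I3 write@22
  I5 | 23 | 24 | 27 | 28   struct: MulU busy until I3 writes@22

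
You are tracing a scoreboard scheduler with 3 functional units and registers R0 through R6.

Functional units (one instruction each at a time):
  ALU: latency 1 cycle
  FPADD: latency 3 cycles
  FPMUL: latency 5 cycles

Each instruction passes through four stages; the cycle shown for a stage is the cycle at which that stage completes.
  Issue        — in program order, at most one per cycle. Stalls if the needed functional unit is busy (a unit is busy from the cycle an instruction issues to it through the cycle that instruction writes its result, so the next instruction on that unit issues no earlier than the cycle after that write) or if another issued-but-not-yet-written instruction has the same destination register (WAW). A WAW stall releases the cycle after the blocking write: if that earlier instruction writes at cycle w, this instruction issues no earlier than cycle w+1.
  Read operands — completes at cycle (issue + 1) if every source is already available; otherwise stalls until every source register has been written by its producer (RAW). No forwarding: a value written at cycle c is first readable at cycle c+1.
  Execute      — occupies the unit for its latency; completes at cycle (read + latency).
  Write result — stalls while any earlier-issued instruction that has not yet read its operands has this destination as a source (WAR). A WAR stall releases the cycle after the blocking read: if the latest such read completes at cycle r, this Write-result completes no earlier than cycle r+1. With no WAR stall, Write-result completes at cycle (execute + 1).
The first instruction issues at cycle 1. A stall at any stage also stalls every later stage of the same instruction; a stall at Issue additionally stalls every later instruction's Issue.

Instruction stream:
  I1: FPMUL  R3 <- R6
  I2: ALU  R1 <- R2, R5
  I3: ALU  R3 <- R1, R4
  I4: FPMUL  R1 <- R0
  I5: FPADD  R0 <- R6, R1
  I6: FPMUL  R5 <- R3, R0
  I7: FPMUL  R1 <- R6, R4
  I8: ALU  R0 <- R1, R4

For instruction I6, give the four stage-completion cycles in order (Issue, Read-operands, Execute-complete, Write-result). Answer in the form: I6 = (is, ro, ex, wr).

cycle 1: I1 dispatched to FPMUL
cycle 2: I1 operands ready · I2 dispatched to ALU
cycle 3: I2 operands ready
cycle 4: I2 complete
cycle 5: R1←I2
cycle 7: I1 complete
cycle 8: R3←I1
cycle 9: I3 dispatched to ALU
cycle 10: I3 operands ready · I4 dispatched to FPMUL
cycle 11: I3 complete · I4 operands ready · I5 dispatched to FPADD
cycle 12: R3←I3
cycle 16: I4 complete
cycle 17: R1←I4
cycle 18: I5 operands ready · I6 dispatched to FPMUL
cycle 21: I5 complete
cycle 22: R0←I5
cycle 23: I6 operands ready
cycle 28: I6 complete
cycle 29: R5←I6
cycle 30: I7 dispatched to FPMUL
cycle 31: I7 operands ready · I8 dispatched to ALU
cycle 36: I7 complete
cycle 37: R1←I7
cycle 38: I8 operands ready
cycle 39: I8 complete
cycle 40: R0←I8

I6 = (18, 23, 28, 29)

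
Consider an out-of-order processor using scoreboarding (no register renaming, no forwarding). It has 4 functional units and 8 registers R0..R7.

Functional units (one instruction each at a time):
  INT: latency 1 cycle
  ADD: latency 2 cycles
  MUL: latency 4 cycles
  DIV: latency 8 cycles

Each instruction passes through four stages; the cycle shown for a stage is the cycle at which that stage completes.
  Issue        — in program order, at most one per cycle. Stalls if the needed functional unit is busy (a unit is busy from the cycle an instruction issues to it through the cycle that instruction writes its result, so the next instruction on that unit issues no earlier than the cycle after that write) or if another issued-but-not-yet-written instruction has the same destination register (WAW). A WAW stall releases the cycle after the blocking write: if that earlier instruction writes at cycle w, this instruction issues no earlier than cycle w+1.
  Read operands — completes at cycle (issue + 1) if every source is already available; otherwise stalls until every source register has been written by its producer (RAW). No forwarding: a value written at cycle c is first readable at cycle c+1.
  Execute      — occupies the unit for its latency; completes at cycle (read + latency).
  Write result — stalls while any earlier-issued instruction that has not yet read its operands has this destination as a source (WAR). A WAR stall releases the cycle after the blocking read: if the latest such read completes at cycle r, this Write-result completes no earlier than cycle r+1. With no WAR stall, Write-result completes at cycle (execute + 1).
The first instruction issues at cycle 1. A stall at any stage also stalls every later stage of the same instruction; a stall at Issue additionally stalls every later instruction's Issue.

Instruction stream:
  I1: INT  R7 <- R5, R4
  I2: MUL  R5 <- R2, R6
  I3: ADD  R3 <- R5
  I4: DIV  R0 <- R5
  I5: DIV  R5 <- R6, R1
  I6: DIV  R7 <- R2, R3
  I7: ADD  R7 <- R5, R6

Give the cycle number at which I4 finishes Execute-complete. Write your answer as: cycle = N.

cycle = 17

t=1  I1 dispatched to INT
t=2  I1 operands ready | I2 dispatched to MUL
t=3  I1 complete | I2 operands ready | I3 dispatched to ADD
t=4  R7←I1 | I4 dispatched to DIV
t=7  I2 complete
t=8  R5←I2
t=9  I3 operands ready | I4 operands ready
t=11  I3 complete
t=12  R3←I3
t=17  I4 complete
t=18  R0←I4
t=19  I5 dispatched to DIV
t=20  I5 operands ready
t=28  I5 complete
t=29  R5←I5
t=30  I6 dispatched to DIV
t=31  I6 operands ready
t=39  I6 complete
t=40  R7←I6
t=41  I7 dispatched to ADD
t=42  I7 operands ready
t=44  I7 complete
t=45  R7←I7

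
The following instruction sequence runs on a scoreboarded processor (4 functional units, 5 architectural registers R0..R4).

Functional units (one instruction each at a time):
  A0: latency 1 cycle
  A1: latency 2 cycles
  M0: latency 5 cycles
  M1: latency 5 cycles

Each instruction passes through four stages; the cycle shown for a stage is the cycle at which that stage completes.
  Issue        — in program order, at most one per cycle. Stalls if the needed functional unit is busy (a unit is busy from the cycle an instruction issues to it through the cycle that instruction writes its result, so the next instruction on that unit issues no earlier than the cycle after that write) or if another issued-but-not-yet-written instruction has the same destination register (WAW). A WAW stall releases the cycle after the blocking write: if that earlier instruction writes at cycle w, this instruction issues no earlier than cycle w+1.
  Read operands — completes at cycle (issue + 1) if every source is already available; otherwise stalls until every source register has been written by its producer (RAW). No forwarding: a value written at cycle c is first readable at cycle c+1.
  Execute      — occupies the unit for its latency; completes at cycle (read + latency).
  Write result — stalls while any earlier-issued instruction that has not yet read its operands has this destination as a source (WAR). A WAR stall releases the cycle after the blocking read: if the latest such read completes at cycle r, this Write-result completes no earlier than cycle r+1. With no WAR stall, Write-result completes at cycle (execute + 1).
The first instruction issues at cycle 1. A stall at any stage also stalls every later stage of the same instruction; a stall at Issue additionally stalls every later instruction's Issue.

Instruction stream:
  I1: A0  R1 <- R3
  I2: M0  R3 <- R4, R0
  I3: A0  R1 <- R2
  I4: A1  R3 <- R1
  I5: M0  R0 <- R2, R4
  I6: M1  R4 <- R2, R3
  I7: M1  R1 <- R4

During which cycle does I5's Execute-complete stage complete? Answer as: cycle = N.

cycle = 17

I1 -> (1, 2, 3, 4)
I2 -> (2, 3, 8, 9)
I3 -> (5, 6, 7, 8)  // struct: A0 busy until I1 writes@4
I4 -> (10, 11, 13, 14)  // WAW R3: wait I2 write@9
I5 -> (11, 12, 17, 18)
I6 -> (12, 15, 20, 21)  // RAW R3: wait I4 write@14
I7 -> (22, 23, 28, 29)  // struct: M1 busy until I6 writes@21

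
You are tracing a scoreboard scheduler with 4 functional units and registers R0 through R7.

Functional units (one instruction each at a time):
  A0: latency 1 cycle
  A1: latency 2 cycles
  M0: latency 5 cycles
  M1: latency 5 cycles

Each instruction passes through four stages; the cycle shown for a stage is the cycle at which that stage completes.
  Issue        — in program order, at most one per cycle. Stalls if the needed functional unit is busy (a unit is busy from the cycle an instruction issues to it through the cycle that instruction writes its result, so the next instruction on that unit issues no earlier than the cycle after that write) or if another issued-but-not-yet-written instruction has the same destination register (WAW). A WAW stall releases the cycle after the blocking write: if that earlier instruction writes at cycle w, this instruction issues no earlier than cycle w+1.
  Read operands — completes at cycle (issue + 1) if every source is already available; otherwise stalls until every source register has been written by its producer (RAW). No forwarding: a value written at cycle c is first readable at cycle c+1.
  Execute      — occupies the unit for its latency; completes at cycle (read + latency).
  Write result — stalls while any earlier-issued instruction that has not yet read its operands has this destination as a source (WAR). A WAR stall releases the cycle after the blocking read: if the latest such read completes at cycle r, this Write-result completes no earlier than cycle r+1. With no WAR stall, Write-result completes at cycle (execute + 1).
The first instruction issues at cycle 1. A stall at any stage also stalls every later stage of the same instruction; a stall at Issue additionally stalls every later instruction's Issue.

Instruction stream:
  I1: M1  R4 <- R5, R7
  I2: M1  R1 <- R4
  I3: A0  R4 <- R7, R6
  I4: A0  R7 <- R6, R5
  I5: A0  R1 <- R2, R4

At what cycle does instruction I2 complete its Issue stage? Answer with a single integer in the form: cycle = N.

I1 -> (1, 2, 7, 8)
I2 -> (9, 10, 15, 16)  // struct: M1 busy until I1 writes@8
I3 -> (10, 11, 12, 13)
I4 -> (14, 15, 16, 17)  // struct: A0 busy until I3 writes@13
I5 -> (18, 19, 20, 21)  // struct: A0 busy until I4 writes@17

cycle = 9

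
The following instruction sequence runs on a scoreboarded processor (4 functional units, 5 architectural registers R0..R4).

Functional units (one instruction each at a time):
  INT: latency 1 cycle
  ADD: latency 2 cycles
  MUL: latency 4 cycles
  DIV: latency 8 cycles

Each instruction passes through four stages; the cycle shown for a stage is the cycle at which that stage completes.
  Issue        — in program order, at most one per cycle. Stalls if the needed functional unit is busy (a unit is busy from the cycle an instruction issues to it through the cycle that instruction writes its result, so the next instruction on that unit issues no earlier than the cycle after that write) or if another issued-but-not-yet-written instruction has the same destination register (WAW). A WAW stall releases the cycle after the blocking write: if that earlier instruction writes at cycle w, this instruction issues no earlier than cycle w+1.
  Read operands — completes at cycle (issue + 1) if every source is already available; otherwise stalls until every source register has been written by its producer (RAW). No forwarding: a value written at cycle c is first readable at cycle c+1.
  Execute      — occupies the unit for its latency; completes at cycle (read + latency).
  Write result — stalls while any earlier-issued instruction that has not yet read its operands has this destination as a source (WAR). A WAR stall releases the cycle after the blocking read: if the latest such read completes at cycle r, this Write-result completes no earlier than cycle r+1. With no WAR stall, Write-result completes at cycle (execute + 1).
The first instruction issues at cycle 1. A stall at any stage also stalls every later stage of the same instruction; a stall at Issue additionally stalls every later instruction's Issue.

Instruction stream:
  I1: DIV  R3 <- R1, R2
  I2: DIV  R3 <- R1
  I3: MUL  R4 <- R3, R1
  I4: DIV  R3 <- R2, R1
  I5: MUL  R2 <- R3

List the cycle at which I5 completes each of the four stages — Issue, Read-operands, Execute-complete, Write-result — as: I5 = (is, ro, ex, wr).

I5 = (29, 34, 38, 39)

cycle 1: issue I1 (DIV)
cycle 2: I1 read-ops
cycle 10: I1 finished on DIV
cycle 11: I1→R3
cycle 12: issue I2 (DIV)
cycle 13: I2 read-ops · issue I3 (MUL)
cycle 21: I2 finished on DIV
cycle 22: I2→R3
cycle 23: I3 read-ops · issue I4 (DIV)
cycle 24: I4 read-ops
cycle 27: I3 finished on MUL
cycle 28: I3→R4
cycle 29: issue I5 (MUL)
cycle 32: I4 finished on DIV
cycle 33: I4→R3
cycle 34: I5 read-ops
cycle 38: I5 finished on MUL
cycle 39: I5→R2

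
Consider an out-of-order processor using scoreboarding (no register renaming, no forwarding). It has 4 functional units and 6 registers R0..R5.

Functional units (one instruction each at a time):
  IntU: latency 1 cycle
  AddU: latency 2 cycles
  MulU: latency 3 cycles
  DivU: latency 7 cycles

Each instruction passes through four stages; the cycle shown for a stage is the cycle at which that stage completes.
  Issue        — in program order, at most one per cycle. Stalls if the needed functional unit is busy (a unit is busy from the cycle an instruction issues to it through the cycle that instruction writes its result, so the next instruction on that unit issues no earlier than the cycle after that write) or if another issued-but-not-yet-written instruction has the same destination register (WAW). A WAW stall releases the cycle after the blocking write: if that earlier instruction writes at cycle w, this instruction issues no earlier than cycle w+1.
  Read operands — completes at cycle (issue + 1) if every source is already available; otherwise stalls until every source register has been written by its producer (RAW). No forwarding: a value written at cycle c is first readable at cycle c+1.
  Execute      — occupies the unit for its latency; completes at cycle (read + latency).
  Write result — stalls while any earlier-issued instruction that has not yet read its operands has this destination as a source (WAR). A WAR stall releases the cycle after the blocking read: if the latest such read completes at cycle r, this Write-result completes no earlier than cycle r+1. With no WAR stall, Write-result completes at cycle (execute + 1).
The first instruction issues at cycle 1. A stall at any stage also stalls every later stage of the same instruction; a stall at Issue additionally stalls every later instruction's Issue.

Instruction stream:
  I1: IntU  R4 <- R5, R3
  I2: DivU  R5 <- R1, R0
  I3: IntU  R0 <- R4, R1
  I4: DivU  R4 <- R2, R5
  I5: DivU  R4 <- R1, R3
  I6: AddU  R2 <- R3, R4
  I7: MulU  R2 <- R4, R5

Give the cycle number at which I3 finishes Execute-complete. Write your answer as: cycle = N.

[1] I1→IntU
[2] I1 RO · I2→DivU
[3] I1 EX · I2 RO
[4] I1 WR R4
[5] I3→IntU
[6] I3 RO
[7] I3 EX
[8] I3 WR R0
[10] I2 EX
[11] I2 WR R5
[12] I4→DivU
[13] I4 RO
[20] I4 EX
[21] I4 WR R4
[22] I5→DivU
[23] I5 RO · I6→AddU
[30] I5 EX
[31] I5 WR R4
[32] I6 RO
[34] I6 EX
[35] I6 WR R2
[36] I7→MulU
[37] I7 RO
[40] I7 EX
[41] I7 WR R2

cycle = 7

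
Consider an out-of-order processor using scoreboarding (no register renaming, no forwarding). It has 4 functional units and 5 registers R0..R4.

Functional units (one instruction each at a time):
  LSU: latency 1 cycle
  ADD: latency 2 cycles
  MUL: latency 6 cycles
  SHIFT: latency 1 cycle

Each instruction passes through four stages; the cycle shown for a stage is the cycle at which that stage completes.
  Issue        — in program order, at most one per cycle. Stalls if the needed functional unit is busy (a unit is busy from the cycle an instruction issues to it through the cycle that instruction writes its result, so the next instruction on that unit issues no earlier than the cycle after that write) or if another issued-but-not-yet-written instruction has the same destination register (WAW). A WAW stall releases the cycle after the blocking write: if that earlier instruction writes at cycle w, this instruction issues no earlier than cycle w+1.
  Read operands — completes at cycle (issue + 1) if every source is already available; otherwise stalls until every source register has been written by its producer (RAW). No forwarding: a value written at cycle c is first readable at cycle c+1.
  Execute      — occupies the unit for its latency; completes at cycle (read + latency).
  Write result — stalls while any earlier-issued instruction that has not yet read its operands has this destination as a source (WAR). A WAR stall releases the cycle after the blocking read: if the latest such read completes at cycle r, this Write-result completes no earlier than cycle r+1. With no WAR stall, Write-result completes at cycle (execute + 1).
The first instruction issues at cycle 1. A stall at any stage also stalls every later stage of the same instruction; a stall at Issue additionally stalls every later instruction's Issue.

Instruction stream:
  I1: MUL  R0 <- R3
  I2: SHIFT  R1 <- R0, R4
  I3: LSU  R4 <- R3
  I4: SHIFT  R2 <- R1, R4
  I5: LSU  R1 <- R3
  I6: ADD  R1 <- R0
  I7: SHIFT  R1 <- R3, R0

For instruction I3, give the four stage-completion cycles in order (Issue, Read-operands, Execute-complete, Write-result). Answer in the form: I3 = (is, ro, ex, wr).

I1: IS=1 RO=2 EX=8 WR=9
I2: IS=2 RO=10 EX=11 WR=12  [RAW R0: wait I1 write@9]
I3: IS=3 RO=4 EX=5 WR=11  [WAR R4: wait I2 read@10]
I4: IS=13 RO=14 EX=15 WR=16  [struct: SHIFT busy until I2 writes@12]
I5: IS=14 RO=15 EX=16 WR=17
I6: IS=18 RO=19 EX=21 WR=22  [WAW R1: wait I5 write@17]
I7: IS=23 RO=24 EX=25 WR=26  [WAW R1: wait I6 write@22]

I3 = (3, 4, 5, 11)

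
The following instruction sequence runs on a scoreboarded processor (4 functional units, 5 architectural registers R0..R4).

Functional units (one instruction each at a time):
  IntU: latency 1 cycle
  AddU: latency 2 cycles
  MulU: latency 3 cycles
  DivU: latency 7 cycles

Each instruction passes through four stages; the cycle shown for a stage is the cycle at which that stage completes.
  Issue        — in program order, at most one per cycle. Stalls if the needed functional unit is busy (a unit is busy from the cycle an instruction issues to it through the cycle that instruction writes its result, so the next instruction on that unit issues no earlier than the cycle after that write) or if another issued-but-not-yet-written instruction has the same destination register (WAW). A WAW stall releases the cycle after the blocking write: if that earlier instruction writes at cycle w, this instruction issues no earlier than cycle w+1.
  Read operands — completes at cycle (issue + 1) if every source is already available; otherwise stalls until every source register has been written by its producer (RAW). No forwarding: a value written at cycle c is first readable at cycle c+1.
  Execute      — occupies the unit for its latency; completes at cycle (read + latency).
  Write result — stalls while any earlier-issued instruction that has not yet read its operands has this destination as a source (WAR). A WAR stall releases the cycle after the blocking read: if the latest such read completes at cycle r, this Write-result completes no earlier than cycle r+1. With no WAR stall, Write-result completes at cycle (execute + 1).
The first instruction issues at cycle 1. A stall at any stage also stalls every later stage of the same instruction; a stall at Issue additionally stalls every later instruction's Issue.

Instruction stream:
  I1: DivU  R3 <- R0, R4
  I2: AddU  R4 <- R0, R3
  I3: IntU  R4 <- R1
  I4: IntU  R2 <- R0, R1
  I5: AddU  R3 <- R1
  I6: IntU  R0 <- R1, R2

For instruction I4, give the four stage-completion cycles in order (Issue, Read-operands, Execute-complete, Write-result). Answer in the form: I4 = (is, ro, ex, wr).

cycle 1: issue I1 (DivU)
cycle 2: I1 read-ops; issue I2 (AddU)
cycle 9: I1 finished on DivU
cycle 10: I1→R3
cycle 11: I2 read-ops
cycle 13: I2 finished on AddU
cycle 14: I2→R4
cycle 15: issue I3 (IntU)
cycle 16: I3 read-ops
cycle 17: I3 finished on IntU
cycle 18: I3→R4
cycle 19: issue I4 (IntU)
cycle 20: I4 read-ops; issue I5 (AddU)
cycle 21: I4 finished on IntU; I5 read-ops
cycle 22: I4→R2
cycle 23: I5 finished on AddU; issue I6 (IntU)
cycle 24: I5→R3; I6 read-ops
cycle 25: I6 finished on IntU
cycle 26: I6→R0

I4 = (19, 20, 21, 22)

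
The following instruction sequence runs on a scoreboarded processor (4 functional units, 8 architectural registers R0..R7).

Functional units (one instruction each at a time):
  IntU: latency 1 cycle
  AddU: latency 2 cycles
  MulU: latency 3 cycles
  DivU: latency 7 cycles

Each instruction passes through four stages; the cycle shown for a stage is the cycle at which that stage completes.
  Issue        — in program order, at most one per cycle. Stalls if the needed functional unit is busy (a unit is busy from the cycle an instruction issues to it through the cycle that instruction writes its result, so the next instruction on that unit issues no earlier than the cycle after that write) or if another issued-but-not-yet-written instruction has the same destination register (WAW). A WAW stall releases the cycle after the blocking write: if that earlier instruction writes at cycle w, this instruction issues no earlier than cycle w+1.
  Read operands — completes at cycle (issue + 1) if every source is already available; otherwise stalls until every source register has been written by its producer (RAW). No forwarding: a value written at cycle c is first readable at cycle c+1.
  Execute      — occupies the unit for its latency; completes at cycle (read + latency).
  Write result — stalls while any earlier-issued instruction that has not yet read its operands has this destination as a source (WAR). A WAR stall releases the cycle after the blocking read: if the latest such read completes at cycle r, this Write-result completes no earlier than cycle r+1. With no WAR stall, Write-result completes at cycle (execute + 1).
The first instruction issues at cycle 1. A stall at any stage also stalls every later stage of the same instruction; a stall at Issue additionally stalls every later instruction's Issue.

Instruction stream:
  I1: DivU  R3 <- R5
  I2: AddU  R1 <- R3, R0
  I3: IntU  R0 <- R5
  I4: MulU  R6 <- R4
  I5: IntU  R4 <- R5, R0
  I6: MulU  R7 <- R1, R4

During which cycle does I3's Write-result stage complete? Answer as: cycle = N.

cycle = 12

I1 -> (1, 2, 9, 10)
I2 -> (2, 11, 13, 14)  // RAW R3: wait I1 write@10
I3 -> (3, 4, 5, 12)  // WAR R0: wait I2 read@11
I4 -> (4, 5, 8, 9)
I5 -> (13, 14, 15, 16)  // struct: IntU busy until I3 writes@12
I6 -> (14, 17, 20, 21)  // RAW R4: wait I5 write@16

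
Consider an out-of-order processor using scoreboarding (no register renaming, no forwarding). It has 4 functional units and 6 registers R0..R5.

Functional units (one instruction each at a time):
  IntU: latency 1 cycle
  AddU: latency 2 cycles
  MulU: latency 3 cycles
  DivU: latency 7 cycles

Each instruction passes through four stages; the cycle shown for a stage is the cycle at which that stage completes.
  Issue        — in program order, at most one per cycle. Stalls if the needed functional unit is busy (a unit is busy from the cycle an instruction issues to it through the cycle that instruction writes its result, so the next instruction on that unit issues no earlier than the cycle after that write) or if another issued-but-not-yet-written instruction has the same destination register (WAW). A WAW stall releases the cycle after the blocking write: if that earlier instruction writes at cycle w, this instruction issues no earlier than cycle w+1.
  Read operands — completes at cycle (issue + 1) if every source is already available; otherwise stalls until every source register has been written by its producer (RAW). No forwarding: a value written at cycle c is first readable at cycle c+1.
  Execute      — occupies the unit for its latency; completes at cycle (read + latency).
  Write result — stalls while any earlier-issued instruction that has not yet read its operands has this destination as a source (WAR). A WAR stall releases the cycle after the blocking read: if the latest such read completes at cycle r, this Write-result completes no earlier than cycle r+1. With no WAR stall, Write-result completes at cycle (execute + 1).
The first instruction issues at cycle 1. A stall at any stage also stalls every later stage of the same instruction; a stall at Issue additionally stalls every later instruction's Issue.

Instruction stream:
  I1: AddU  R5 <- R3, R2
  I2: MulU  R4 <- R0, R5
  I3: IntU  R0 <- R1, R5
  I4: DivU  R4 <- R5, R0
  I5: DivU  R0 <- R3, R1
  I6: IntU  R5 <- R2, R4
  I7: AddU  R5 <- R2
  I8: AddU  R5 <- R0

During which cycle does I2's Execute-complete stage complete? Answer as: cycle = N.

  I1 | 1 | 2 | 4 | 5
  I2 | 2 | 6 | 9 | 10   RAW R5: wait I1 write@5
  I3 | 3 | 6 | 7 | 8   RAW R5: wait I1 write@5
  I4 | 11 | 12 | 19 | 20   WAW R4: wait I2 write@10
  I5 | 21 | 22 | 29 | 30   struct: DivU busy until I4 writes@20
  I6 | 22 | 23 | 24 | 25
  I7 | 26 | 27 | 29 | 30   WAW R5: wait I6 write@25
  I8 | 31 | 32 | 34 | 35   struct: AddU busy until I7 writes@30

cycle = 9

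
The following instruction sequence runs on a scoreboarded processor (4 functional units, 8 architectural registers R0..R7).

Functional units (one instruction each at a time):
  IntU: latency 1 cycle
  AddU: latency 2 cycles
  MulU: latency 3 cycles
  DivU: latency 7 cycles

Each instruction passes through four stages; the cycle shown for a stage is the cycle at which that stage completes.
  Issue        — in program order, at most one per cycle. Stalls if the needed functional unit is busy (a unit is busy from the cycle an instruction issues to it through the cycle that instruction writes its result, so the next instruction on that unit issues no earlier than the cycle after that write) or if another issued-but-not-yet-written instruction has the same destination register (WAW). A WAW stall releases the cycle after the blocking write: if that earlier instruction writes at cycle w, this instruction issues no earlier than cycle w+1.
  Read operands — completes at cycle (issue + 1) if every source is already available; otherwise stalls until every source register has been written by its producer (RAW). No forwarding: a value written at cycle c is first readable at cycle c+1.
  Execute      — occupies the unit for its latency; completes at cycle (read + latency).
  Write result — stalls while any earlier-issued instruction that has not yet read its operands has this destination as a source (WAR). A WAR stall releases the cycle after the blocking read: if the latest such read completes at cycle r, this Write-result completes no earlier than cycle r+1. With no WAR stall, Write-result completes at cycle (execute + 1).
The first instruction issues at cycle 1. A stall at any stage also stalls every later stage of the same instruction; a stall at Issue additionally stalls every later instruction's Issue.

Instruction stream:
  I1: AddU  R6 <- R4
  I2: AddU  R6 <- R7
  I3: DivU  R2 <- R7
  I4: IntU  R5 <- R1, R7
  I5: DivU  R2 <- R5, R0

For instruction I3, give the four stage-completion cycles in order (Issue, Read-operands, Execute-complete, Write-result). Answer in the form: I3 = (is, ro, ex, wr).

[I1] 1/2/4/5
[I2] 6/7/9/10  (struct: AddU busy until I1 writes@5)
[I3] 7/8/15/16
[I4] 8/9/10/11
[I5] 17/18/25/26  (struct: DivU busy until I3 writes@16)

I3 = (7, 8, 15, 16)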